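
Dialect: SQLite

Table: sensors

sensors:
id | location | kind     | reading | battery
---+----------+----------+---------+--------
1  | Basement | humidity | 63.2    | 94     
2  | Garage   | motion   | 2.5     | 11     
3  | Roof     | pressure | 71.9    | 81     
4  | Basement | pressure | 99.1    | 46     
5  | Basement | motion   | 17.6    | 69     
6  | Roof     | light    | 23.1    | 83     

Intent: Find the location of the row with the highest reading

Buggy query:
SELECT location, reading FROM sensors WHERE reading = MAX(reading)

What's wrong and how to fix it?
Bug: WHERE is evaluated per row; an aggregate over the whole table isn't defined there

Fix: Use a subquery: WHERE reading = (SELECT MAX(reading) FROM sensors)

Corrected query:
SELECT location, reading FROM sensors WHERE reading = (SELECT MAX(reading) FROM sensors)

Result:
location | reading
---------+--------
Basement | 99.1   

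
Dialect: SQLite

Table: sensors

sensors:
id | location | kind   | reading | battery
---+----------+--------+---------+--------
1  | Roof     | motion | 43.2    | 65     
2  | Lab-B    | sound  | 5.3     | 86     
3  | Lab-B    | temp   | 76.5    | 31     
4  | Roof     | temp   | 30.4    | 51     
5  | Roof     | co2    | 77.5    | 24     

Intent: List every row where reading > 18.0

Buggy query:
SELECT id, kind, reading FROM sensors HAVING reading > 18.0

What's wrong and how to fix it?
Bug: This is a non-aggregate query (no GROUP BY, no aggregates), so in SQLite the HAVING clause is invalid here; a row-level condition belongs in WHERE

Fix: Replace HAVING with WHERE since the condition applies to individual rows

Corrected query:
SELECT id, kind, reading FROM sensors WHERE reading > 18.0

Result:
id | kind   | reading
---+--------+--------
1  | motion | 43.2   
3  | temp   | 76.5   
4  | temp   | 30.4   
5  | co2    | 77.5   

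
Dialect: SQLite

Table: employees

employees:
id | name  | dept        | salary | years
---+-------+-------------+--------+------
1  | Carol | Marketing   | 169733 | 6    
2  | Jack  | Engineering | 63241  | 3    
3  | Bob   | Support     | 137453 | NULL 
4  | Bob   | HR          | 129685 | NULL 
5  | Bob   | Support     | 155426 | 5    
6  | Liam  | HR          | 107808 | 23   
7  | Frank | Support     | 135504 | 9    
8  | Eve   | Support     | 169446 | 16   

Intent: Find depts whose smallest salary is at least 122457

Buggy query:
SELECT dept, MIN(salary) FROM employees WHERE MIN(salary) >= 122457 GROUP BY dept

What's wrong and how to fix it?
Bug: Aggregates like MIN are computed per group after WHERE runs

Fix: Replace WHERE with HAVING after the GROUP BY

Corrected query:
SELECT dept, MIN(salary) FROM employees GROUP BY dept HAVING MIN(salary) >= 122457

Result:
dept      | MIN(salary)
----------+------------
Marketing | 169733     
Support   | 135504     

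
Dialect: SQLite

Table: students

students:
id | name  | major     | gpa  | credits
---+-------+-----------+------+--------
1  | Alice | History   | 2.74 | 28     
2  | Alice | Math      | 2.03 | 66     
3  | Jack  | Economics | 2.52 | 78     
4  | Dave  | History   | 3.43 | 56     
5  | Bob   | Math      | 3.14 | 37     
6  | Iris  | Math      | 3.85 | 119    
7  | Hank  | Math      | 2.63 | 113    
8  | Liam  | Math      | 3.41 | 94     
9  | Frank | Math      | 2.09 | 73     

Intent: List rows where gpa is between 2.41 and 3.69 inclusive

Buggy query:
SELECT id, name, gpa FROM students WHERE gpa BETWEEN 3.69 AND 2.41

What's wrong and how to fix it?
Bug: The bounds are reversed; BETWEEN a AND b requires a <= b to match anything

Fix: Swap the bounds so the smaller value comes first

Corrected query:
SELECT id, name, gpa FROM students WHERE gpa BETWEEN 2.41 AND 3.69

Result:
id | name  | gpa 
---+-------+-----
1  | Alice | 2.74
3  | Jack  | 2.52
4  | Dave  | 3.43
5  | Bob   | 3.14
7  | Hank  | 2.63
8  | Liam  | 3.41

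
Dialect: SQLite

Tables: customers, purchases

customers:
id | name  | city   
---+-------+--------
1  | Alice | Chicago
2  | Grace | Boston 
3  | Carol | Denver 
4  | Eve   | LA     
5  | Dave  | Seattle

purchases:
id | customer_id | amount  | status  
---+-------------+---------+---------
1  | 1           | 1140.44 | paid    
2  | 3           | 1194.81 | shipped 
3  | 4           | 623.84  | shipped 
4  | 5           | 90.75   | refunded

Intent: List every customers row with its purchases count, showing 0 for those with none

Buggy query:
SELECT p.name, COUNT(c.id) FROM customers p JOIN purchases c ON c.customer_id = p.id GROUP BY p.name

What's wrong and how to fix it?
Bug: An inner join excludes parents with zero children

Fix: Switch to LEFT JOIN to retain unmatched parent rows

Corrected query:
SELECT p.name, COUNT(c.id) FROM customers p LEFT JOIN purchases c ON c.customer_id = p.id GROUP BY p.name

Result:
name  | COUNT(c.id)
------+------------
Alice | 1          
Carol | 1          
Dave  | 1          
Eve   | 1          
Grace | 0          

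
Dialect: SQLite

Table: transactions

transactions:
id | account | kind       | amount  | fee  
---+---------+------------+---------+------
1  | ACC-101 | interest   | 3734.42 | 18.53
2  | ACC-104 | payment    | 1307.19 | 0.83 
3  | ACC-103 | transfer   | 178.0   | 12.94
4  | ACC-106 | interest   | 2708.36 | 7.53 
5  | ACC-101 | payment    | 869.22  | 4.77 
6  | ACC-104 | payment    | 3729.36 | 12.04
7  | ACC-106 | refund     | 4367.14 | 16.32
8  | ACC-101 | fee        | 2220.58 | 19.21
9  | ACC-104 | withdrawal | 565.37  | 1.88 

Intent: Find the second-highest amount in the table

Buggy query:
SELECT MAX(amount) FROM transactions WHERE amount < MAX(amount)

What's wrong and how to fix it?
Bug: The inner MAX is an aggregate inside WHERE, which is not allowed

Fix: Put the inner MAX in a scalar subquery

Corrected query:
SELECT MAX(amount) FROM transactions WHERE amount < (SELECT MAX(amount) FROM transactions)

Result:
MAX(amount)
-----------
3734.42    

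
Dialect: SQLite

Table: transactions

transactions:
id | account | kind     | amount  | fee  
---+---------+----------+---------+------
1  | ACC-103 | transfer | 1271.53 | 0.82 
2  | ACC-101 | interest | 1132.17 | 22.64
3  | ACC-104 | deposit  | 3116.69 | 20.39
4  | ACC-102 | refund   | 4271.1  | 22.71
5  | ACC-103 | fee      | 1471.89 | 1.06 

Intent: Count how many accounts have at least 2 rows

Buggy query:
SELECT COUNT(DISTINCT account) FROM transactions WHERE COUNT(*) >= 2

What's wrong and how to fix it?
Bug: COUNT(*) cannot appear in WHERE; the per-group count doesn't exist yet

Fix: Use a subquery that GROUPs and filters with HAVING, then count its rows

Corrected query:
SELECT COUNT(*) FROM (SELECT account FROM transactions GROUP BY account HAVING COUNT(*) >= 2)

Result:
COUNT(*)
--------
1       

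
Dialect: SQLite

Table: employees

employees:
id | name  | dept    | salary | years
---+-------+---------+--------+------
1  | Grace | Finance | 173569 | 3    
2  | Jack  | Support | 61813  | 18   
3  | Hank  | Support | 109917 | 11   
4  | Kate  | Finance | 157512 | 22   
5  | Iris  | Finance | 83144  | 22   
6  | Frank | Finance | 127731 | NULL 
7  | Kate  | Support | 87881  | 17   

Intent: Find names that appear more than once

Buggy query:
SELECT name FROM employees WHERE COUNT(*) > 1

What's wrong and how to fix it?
Bug: WHERE can't reference COUNT(*); aggregates are computed after WHERE

Fix: Group first, then use HAVING for the count condition

Corrected query:
SELECT name FROM employees GROUP BY name HAVING COUNT(*) > 1

Result:
name
----
Kate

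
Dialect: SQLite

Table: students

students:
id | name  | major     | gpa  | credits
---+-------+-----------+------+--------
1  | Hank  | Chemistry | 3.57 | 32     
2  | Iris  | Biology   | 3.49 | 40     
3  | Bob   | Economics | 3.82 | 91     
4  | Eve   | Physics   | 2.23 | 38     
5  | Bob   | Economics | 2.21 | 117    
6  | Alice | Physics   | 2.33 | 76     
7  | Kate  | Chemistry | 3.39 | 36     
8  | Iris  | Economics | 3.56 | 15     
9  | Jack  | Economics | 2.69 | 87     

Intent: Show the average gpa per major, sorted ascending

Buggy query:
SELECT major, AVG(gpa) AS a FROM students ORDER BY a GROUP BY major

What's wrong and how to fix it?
Bug: GROUP BY must precede ORDER BY

Fix: Move ORDER BY to the end, after GROUP BY

Corrected query:
SELECT major, AVG(gpa) AS a FROM students GROUP BY major ORDER BY a

Result:
major     | a   
----------+-----
Physics   | 2.28
Economics | 3.07
Chemistry | 3.48
Biology   | 3.49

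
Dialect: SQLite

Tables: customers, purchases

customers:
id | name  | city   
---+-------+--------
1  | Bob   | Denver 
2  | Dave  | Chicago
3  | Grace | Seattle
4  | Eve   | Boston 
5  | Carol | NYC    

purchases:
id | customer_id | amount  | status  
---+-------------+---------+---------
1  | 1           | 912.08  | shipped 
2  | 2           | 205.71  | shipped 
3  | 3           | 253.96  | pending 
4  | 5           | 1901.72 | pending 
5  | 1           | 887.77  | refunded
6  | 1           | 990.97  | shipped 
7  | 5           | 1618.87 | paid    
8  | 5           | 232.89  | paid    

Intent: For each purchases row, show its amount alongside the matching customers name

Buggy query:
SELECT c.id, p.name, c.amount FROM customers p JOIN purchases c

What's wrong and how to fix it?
Bug: JOIN with no ON clause produces a cartesian product; every purchases row pairs with every customers row

Fix: Add ON c.customer_id = p.id to the JOIN

Corrected query:
SELECT c.id, p.name, c.amount FROM customers p JOIN purchases c ON c.customer_id = p.id

Result:
id | name  | amount 
---+-------+--------
1  | Bob   | 912.08 
2  | Dave  | 205.71 
3  | Grace | 253.96 
4  | Carol | 1901.72
5  | Bob   | 887.77 
6  | Bob   | 990.97 
7  | Carol | 1618.87
8  | Carol | 232.89 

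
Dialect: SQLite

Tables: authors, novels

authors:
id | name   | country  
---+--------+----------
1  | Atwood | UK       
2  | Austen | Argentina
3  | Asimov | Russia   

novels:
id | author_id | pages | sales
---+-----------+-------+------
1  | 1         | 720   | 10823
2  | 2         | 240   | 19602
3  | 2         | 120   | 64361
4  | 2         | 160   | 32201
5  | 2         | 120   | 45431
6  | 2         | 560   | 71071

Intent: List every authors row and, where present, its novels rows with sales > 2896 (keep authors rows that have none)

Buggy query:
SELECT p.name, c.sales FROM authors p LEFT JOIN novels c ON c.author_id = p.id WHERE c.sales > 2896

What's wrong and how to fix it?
Bug: A WHERE condition on the right-hand table after LEFT JOIN drops unmatched parents

Fix: Move the right-table condition into the ON clause so unmatched parents are kept

Corrected query:
SELECT p.name, c.sales FROM authors p LEFT JOIN novels c ON c.author_id = p.id AND c.sales > 2896

Result:
name   | sales
-------+------
Atwood | 10823
Austen | 19602
Austen | 32201
Austen | 45431
Austen | 64361
Austen | 71071
Asimov | NULL 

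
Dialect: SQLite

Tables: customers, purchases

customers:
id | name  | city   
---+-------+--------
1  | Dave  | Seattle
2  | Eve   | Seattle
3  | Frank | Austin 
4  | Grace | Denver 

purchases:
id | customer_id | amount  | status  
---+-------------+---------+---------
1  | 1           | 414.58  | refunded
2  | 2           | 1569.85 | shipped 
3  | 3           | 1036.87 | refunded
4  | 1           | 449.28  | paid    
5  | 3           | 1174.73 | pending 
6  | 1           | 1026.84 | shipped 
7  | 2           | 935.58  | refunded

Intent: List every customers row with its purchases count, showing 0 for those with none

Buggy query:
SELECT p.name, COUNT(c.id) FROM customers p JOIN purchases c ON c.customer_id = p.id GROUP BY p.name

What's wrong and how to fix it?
Bug: INNER JOIN drops customers rows that have no matching purchases rows

Fix: Use LEFT JOIN so parents without children still appear (COUNT(c.id) gives 0)

Corrected query:
SELECT p.name, COUNT(c.id) FROM customers p LEFT JOIN purchases c ON c.customer_id = p.id GROUP BY p.name

Result:
name  | COUNT(c.id)
------+------------
Dave  | 3          
Eve   | 2          
Frank | 2          
Grace | 0          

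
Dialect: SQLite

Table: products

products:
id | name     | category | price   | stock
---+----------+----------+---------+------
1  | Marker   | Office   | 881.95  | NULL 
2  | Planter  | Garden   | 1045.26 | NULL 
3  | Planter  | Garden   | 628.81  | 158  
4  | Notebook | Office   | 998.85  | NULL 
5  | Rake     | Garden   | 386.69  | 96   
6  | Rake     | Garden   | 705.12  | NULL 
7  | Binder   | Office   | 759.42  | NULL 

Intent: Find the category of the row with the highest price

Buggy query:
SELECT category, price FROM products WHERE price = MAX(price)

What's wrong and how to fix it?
Bug: MAX(price) is an aggregate and cannot be used directly in WHERE

Fix: Wrap MAX in a scalar subquery so WHERE compares against a single value

Corrected query:
SELECT category, price FROM products WHERE price = (SELECT MAX(price) FROM products)

Result:
category | price  
---------+--------
Garden   | 1045.26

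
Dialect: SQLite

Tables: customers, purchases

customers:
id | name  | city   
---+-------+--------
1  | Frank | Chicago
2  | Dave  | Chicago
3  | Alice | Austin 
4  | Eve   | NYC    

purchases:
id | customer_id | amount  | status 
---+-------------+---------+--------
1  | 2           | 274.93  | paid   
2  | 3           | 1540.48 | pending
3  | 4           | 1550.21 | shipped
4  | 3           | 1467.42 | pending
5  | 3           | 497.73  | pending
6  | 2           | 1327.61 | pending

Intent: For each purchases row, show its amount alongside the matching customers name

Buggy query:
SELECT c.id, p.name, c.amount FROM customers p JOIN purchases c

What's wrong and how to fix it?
Bug: JOIN with no ON clause produces a cartesian product; every purchases row pairs with every customers row

Fix: Add ON c.customer_id = p.id to the JOIN

Corrected query:
SELECT c.id, p.name, c.amount FROM customers p JOIN purchases c ON c.customer_id = p.id

Result:
id | name  | amount 
---+-------+--------
1  | Dave  | 274.93 
2  | Alice | 1540.48
3  | Eve   | 1550.21
4  | Alice | 1467.42
5  | Alice | 497.73 
6  | Dave  | 1327.61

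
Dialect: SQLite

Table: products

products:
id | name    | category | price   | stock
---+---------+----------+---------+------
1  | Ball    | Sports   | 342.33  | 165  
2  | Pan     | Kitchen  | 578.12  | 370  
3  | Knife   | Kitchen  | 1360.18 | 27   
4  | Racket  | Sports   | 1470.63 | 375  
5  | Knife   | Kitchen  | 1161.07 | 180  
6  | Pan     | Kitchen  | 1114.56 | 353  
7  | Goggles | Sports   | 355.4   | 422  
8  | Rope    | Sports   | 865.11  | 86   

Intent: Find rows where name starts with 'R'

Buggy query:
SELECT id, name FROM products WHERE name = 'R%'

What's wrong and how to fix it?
Bug: '=' compares the literal string including the % character; pattern matching needs LIKE

Fix: Replace '=' with LIKE so 'R%' is treated as a pattern

Corrected query:
SELECT id, name FROM products WHERE name LIKE 'R%'

Result:
id | name  
---+-------
4  | Racket
8  | Rope  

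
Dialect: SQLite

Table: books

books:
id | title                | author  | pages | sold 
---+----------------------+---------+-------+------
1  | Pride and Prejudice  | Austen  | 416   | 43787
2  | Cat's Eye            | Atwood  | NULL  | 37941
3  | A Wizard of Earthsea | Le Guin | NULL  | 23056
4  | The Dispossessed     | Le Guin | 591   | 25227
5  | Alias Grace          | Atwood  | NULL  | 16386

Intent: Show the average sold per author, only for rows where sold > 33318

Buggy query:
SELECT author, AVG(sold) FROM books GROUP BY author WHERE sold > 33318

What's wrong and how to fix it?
Bug: WHERE cannot follow GROUP BY

Fix: Move the WHERE clause before GROUP BY

Corrected query:
SELECT author, AVG(sold) FROM books WHERE sold > 33318 GROUP BY author

Result:
author | AVG(sold)
-------+----------
Atwood | 37941    
Austen | 43787    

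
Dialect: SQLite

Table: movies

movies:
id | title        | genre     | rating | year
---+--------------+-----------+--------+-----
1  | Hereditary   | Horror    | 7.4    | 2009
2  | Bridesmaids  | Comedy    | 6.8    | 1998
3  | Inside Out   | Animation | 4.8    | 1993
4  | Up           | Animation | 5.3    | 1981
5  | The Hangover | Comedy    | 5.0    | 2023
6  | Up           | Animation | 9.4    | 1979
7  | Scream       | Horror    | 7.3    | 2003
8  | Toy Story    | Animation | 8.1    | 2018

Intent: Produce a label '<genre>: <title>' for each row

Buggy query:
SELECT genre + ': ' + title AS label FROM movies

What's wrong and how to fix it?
Bug: SQLite uses || for string concatenation; + coerces text to numbers (yielding 0)

Fix: Replace + with || to concatenate text

Corrected query:
SELECT genre || ': ' || title AS label FROM movies

Result:
label                
---------------------
Horror: Hereditary   
Comedy: Bridesmaids  
Animation: Inside Out
Animation: Up        
Comedy: The Hangover 
Animation: Up        
Horror: Scream       
Animation: Toy Story 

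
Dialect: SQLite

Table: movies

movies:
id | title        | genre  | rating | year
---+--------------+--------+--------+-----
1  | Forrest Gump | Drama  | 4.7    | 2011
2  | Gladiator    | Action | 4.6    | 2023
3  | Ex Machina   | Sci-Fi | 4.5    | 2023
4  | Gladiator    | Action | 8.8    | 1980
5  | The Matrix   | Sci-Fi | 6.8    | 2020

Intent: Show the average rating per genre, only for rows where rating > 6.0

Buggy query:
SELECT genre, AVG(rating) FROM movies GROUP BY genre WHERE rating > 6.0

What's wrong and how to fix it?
Bug: Row-level WHERE must come before GROUP BY in the clause order

Fix: Move the WHERE clause before GROUP BY

Corrected query:
SELECT genre, AVG(rating) FROM movies WHERE rating > 6.0 GROUP BY genre

Result:
genre  | AVG(rating)
-------+------------
Action | 8.8        
Sci-Fi | 6.8        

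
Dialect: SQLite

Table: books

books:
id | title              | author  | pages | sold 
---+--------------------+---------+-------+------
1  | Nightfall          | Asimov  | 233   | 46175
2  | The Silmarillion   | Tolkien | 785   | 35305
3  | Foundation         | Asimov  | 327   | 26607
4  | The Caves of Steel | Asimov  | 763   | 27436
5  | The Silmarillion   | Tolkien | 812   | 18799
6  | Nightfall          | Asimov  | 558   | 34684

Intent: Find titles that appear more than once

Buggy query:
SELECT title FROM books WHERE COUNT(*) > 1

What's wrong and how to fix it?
Bug: COUNT(*) is an aggregate and cannot be used in WHERE

Fix: GROUP BY title, then filter groups with HAVING COUNT(*) > 1

Corrected query:
SELECT title FROM books GROUP BY title HAVING COUNT(*) > 1

Result:
title           
----------------
Nightfall       
The Silmarillion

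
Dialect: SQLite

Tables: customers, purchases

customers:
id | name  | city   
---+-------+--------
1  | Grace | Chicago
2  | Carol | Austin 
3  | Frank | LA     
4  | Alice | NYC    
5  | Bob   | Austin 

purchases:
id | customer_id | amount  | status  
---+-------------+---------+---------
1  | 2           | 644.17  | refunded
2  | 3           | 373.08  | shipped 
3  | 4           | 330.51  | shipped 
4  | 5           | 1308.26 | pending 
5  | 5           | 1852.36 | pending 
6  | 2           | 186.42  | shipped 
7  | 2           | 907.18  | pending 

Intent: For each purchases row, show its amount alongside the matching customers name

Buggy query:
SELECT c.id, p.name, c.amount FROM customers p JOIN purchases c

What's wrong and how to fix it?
Bug: JOIN with no ON clause produces a cartesian product; every purchases row pairs with every customers row

Fix: Add ON c.customer_id = p.id to the JOIN

Corrected query:
SELECT c.id, p.name, c.amount FROM customers p JOIN purchases c ON c.customer_id = p.id

Result:
id | name  | amount 
---+-------+--------
1  | Carol | 644.17 
2  | Frank | 373.08 
3  | Alice | 330.51 
4  | Bob   | 1308.26
5  | Bob   | 1852.36
6  | Carol | 186.42 
7  | Carol | 907.18 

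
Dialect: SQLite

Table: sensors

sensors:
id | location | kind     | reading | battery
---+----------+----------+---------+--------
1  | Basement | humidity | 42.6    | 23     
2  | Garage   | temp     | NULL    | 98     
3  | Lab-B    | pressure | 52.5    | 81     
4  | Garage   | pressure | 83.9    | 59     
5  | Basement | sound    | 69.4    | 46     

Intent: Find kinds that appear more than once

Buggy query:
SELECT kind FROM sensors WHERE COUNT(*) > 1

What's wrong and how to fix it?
Bug: WHERE can't reference COUNT(*); aggregates are computed after WHERE

Fix: Group first, then use HAVING for the count condition

Corrected query:
SELECT kind FROM sensors GROUP BY kind HAVING COUNT(*) > 1

Result:
kind    
--------
pressure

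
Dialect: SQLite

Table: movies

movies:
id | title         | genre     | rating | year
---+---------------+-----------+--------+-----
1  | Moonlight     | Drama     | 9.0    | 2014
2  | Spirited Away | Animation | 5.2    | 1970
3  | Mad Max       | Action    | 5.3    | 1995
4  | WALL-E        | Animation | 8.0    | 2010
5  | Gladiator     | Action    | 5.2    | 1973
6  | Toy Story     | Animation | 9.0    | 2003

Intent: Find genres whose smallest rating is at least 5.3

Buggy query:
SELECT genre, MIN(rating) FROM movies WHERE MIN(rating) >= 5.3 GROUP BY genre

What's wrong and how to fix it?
Bug: Aggregates like MIN are computed per group after WHERE runs

Fix: Use HAVING for the per-group MIN condition

Corrected query:
SELECT genre, MIN(rating) FROM movies GROUP BY genre HAVING MIN(rating) >= 5.3

Result:
genre | MIN(rating)
------+------------
Drama | 9          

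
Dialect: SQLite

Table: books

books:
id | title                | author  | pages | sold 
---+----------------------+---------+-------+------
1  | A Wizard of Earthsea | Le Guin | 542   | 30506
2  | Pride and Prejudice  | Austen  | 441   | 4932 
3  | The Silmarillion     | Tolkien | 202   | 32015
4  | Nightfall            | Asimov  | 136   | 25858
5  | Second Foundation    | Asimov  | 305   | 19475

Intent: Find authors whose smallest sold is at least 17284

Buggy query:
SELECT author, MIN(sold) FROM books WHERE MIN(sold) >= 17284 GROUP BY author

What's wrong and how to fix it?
Bug: MIN() in WHERE is a misuse of aggregate

Fix: Replace WHERE with HAVING after the GROUP BY

Corrected query:
SELECT author, MIN(sold) FROM books GROUP BY author HAVING MIN(sold) >= 17284

Result:
author  | MIN(sold)
--------+----------
Asimov  | 19475    
Le Guin | 30506    
Tolkien | 32015    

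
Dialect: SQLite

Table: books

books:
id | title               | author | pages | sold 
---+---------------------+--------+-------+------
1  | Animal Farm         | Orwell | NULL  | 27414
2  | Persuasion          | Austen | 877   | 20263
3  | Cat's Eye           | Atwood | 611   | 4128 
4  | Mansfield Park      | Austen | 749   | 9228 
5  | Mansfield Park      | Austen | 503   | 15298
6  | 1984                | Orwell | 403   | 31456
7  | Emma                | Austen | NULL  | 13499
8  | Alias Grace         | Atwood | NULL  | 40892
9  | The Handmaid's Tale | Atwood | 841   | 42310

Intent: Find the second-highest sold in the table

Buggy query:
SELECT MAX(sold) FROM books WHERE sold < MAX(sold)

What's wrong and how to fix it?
Bug: MAX(sold) on the right of the comparison is an aggregate-in-WHERE error

Fix: Put the inner MAX in a scalar subquery

Corrected query:
SELECT MAX(sold) FROM books WHERE sold < (SELECT MAX(sold) FROM books)

Result:
MAX(sold)
---------
40892    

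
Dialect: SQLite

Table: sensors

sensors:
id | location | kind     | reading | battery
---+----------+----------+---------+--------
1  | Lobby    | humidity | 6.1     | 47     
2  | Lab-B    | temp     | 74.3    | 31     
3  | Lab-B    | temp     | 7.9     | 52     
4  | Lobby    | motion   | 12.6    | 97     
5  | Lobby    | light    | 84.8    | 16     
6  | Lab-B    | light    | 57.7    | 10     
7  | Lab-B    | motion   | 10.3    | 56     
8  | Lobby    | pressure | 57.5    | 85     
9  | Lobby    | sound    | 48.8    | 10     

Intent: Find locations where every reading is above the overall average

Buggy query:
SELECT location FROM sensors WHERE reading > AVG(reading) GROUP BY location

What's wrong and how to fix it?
Bug: AVG() is an aggregate; it can't sit directly in WHERE

Fix: Compute the overall average in a scalar subquery and compare each group's MIN against it in HAVING

Corrected query:
SELECT location FROM sensors GROUP BY location HAVING MIN(reading) > (SELECT AVG(reading) FROM sensors)

Result:
(no rows)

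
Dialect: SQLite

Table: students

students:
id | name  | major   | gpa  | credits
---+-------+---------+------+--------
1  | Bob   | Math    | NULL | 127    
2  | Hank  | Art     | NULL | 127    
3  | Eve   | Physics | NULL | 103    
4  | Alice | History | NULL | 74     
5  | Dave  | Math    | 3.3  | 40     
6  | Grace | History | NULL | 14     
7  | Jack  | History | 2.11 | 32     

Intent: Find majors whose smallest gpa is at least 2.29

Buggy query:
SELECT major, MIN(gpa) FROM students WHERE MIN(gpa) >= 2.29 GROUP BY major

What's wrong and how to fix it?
Bug: MIN() in WHERE is a misuse of aggregate

Fix: Use HAVING for the per-group MIN condition

Corrected query:
SELECT major, MIN(gpa) FROM students GROUP BY major HAVING MIN(gpa) >= 2.29

Result:
major | MIN(gpa)
------+---------
Math  | 3.3     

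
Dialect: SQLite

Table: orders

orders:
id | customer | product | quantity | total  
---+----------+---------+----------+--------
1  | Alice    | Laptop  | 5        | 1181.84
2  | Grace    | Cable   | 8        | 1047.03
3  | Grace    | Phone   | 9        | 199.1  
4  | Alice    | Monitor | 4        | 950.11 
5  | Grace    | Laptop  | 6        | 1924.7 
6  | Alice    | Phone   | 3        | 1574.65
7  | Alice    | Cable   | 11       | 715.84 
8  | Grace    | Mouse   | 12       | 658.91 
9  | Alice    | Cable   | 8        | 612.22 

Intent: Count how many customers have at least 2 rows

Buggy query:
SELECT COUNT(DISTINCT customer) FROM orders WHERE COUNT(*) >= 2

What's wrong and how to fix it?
Bug: WHERE filters individual rows, not groups, so a group-level COUNT is invalid there

Fix: Group first with HAVING COUNT(*) >= 2, then COUNT the resulting groups

Corrected query:
SELECT COUNT(*) FROM (SELECT customer FROM orders GROUP BY customer HAVING COUNT(*) >= 2)

Result:
COUNT(*)
--------
2       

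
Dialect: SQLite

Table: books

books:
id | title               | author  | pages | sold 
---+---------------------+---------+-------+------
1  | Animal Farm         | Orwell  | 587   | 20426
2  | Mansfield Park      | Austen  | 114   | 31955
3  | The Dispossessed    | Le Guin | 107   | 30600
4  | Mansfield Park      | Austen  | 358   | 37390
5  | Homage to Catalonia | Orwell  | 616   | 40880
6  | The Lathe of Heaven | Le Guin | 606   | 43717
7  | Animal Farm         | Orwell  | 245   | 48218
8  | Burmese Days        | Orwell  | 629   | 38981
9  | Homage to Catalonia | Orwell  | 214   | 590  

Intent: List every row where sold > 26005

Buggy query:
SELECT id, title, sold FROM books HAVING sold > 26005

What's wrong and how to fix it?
Bug: This is a non-aggregate query (no GROUP BY, no aggregates), so in SQLite the HAVING clause is invalid here; a row-level condition belongs in WHERE

Fix: Use WHERE for row-level filtering

Corrected query:
SELECT id, title, sold FROM books WHERE sold > 26005

Result:
id | title               | sold 
---+---------------------+------
2  | Mansfield Park      | 31955
3  | The Dispossessed    | 30600
4  | Mansfield Park      | 37390
5  | Homage to Catalonia | 40880
6  | The Lathe of Heaven | 43717
7  | Animal Farm         | 48218
8  | Burmese Days        | 38981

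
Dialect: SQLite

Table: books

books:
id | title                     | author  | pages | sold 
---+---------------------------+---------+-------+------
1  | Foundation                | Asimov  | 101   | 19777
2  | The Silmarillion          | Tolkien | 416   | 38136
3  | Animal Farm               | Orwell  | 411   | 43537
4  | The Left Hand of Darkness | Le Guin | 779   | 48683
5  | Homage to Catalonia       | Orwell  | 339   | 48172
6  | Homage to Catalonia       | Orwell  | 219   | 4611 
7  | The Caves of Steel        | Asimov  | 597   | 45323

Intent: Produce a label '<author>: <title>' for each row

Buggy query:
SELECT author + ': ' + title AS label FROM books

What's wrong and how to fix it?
Bug: SQLite uses || for string concatenation; + coerces text to numbers (yielding 0)

Fix: Replace + with || to concatenate text

Corrected query:
SELECT author || ': ' || title AS label FROM books

Result:
label                             
----------------------------------
Asimov: Foundation                
Tolkien: The Silmarillion         
Orwell: Animal Farm               
Le Guin: The Left Hand of Darkness
Orwell: Homage to Catalonia       
Orwell: Homage to Catalonia       
Asimov: The Caves of Steel        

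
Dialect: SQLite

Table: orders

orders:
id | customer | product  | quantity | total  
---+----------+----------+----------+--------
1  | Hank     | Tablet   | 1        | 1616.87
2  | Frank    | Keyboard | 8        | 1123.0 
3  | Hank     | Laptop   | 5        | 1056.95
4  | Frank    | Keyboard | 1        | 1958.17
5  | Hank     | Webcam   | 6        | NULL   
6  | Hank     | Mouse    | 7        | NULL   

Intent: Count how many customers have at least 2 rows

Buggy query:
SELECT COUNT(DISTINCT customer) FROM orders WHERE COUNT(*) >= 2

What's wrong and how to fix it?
Bug: WHERE filters individual rows, not groups, so a group-level COUNT is invalid there

Fix: Use a subquery that GROUPs and filters with HAVING, then count its rows

Corrected query:
SELECT COUNT(*) FROM (SELECT customer FROM orders GROUP BY customer HAVING COUNT(*) >= 2)

Result:
COUNT(*)
--------
2       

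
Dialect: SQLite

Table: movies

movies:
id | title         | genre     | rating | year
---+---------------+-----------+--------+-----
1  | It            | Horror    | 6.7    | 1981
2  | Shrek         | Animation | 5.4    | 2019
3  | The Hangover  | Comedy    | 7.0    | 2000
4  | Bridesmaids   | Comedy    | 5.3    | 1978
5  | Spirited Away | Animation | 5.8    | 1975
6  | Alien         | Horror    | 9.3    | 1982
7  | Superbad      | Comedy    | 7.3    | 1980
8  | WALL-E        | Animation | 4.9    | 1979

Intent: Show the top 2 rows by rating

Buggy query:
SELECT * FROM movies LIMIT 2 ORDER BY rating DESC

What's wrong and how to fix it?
Bug: ORDER BY cannot follow LIMIT; LIMIT is the final clause

Fix: Swap the clauses: ORDER BY first, then LIMIT

Corrected query:
SELECT * FROM movies ORDER BY rating DESC LIMIT 2

Result:
id | title    | genre  | rating | year
---+----------+--------+--------+-----
6  | Alien    | Horror | 9.3    | 1982
7  | Superbad | Comedy | 7.3    | 1980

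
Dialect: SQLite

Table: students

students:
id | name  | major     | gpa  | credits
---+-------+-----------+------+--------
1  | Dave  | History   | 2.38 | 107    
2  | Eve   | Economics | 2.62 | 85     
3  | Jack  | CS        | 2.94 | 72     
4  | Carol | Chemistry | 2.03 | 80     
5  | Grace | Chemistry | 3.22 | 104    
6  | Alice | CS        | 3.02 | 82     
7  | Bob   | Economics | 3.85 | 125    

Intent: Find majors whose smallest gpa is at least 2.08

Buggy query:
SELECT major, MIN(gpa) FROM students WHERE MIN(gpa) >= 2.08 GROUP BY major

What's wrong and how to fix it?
Bug: Aggregates like MIN are computed per group after WHERE runs

Fix: Replace WHERE with HAVING after the GROUP BY

Corrected query:
SELECT major, MIN(gpa) FROM students GROUP BY major HAVING MIN(gpa) >= 2.08

Result:
major     | MIN(gpa)
----------+---------
CS        | 2.94    
Economics | 2.62    
History   | 2.38    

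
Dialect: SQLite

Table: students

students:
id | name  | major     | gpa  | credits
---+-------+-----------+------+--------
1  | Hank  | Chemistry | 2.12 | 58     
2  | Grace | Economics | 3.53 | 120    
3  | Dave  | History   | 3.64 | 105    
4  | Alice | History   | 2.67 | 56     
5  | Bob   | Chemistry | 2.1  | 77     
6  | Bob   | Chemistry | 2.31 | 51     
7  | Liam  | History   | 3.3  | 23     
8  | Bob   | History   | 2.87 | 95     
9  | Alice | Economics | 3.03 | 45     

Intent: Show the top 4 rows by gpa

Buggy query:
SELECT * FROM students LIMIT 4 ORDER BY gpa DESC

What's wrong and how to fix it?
Bug: LIMIT must come after ORDER BY

Fix: Swap the clauses: ORDER BY first, then LIMIT

Corrected query:
SELECT * FROM students ORDER BY gpa DESC LIMIT 4

Result:
id | name  | major     | gpa  | credits
---+-------+-----------+------+--------
3  | Dave  | History   | 3.64 | 105    
2  | Grace | Economics | 3.53 | 120    
7  | Liam  | History   | 3.3  | 23     
9  | Alice | Economics | 3.03 | 45     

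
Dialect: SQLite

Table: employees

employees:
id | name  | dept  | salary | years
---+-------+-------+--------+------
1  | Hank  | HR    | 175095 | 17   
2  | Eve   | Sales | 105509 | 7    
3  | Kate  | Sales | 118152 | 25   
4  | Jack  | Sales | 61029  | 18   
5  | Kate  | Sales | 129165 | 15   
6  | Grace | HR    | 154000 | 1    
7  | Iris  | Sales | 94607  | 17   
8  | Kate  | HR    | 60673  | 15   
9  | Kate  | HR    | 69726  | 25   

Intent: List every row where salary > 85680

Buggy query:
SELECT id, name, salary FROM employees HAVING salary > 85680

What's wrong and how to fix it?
Bug: HAVING filters the output of aggregation, but this query has no GROUP BY and no aggregate functions, so SQLite rejects it (HAVING clause on a non-aggregate query); the condition here is per row

Fix: Use WHERE for row-level filtering

Corrected query:
SELECT id, name, salary FROM employees WHERE salary > 85680

Result:
id | name  | salary
---+-------+-------
1  | Hank  | 175095
2  | Eve   | 105509
3  | Kate  | 118152
5  | Kate  | 129165
6  | Grace | 154000
7  | Iris  | 94607 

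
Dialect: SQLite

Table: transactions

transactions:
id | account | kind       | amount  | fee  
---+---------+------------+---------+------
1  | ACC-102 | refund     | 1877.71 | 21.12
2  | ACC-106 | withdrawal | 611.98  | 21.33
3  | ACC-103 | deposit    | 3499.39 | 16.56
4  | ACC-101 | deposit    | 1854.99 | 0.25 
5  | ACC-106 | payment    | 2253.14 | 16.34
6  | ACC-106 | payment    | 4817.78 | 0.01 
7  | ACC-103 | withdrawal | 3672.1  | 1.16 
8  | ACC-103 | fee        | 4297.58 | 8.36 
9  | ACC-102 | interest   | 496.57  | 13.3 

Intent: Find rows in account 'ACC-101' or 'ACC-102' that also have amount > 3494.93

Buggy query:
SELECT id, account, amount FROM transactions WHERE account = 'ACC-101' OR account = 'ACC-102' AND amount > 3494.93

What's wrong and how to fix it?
Bug: AND binds tighter than OR, so this parses as account = 'ACC-101' OR (account = 'ACC-102' AND amount > 3494.93)

Fix: Group the OR with parentheses (or use IN), then AND the threshold

Corrected query:
SELECT id, account, amount FROM transactions WHERE (account = 'ACC-101' OR account = 'ACC-102') AND amount > 3494.93

Result:
(no rows)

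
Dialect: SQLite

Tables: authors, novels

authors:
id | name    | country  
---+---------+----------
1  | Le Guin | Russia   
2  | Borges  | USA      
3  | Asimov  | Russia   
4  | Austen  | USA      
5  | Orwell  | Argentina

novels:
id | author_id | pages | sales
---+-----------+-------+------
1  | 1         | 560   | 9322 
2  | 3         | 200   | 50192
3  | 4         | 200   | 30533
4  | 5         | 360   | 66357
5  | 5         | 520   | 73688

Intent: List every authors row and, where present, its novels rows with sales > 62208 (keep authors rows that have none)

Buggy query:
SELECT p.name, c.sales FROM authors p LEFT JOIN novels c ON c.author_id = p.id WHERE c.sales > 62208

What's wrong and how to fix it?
Bug: A WHERE condition on the right-hand table after LEFT JOIN drops unmatched parents

Fix: Put 'c.sales > 62208' in the JOIN's ON clause instead of WHERE

Corrected query:
SELECT p.name, c.sales FROM authors p LEFT JOIN novels c ON c.author_id = p.id AND c.sales > 62208

Result:
name    | sales
--------+------
Le Guin | NULL 
Borges  | NULL 
Asimov  | NULL 
Austen  | NULL 
Orwell  | 66357
Orwell  | 73688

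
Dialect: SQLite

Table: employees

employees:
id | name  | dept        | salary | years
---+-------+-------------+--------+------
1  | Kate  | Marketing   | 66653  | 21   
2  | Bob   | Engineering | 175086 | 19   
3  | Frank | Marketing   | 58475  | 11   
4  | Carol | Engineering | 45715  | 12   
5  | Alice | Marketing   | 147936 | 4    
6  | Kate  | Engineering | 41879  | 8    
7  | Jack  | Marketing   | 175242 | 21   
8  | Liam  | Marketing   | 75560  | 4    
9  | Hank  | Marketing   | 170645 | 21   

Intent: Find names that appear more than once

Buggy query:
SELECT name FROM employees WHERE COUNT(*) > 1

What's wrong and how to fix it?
Bug: COUNT(*) is an aggregate and cannot be used in WHERE

Fix: Group first, then use HAVING for the count condition

Corrected query:
SELECT name FROM employees GROUP BY name HAVING COUNT(*) > 1

Result:
name
----
Kate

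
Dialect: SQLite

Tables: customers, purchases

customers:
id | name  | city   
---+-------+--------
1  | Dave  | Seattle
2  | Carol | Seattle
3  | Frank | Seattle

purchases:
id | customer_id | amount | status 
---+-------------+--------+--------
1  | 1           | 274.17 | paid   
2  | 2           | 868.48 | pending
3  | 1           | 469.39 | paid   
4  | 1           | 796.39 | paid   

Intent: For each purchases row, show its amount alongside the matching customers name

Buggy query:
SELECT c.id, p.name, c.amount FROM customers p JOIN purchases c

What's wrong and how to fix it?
Bug: Missing join condition: each purchases row is matched to all customers rows instead of just its own

Fix: Add ON c.customer_id = p.id to the JOIN

Corrected query:
SELECT c.id, p.name, c.amount FROM customers p JOIN purchases c ON c.customer_id = p.id

Result:
id | name  | amount
---+-------+-------
1  | Dave  | 274.17
2  | Carol | 868.48
3  | Dave  | 469.39
4  | Dave  | 796.39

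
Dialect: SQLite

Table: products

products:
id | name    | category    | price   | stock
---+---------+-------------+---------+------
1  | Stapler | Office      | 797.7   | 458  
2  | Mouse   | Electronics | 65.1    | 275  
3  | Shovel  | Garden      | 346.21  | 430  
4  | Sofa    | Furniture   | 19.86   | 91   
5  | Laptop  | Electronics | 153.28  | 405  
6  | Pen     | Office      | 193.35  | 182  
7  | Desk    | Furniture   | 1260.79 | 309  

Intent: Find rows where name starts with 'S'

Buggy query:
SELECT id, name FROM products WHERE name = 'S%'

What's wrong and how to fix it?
Bug: Wildcards only work with LIKE; '=' treats '%' as a literal character

Fix: Replace '=' with LIKE so 'S%' is treated as a pattern

Corrected query:
SELECT id, name FROM products WHERE name LIKE 'S%'

Result:
id | name   
---+--------
1  | Stapler
3  | Shovel 
4  | Sofa   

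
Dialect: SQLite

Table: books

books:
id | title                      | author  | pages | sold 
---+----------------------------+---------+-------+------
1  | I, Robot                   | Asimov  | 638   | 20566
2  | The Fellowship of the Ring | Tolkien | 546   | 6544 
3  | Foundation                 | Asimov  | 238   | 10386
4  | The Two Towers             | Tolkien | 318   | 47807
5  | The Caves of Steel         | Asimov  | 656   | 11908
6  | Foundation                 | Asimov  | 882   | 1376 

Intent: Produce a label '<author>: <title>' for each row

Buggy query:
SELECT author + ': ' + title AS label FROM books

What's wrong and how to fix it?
Bug: SQLite uses || for string concatenation; + coerces text to numbers (yielding 0)

Fix: Use the || operator for string concatenation

Corrected query:
SELECT author || ': ' || title AS label FROM books

Result:
label                              
-----------------------------------
Asimov: I, Robot                   
Tolkien: The Fellowship of the Ring
Asimov: Foundation                 
Tolkien: The Two Towers            
Asimov: The Caves of Steel         
Asimov: Foundation                 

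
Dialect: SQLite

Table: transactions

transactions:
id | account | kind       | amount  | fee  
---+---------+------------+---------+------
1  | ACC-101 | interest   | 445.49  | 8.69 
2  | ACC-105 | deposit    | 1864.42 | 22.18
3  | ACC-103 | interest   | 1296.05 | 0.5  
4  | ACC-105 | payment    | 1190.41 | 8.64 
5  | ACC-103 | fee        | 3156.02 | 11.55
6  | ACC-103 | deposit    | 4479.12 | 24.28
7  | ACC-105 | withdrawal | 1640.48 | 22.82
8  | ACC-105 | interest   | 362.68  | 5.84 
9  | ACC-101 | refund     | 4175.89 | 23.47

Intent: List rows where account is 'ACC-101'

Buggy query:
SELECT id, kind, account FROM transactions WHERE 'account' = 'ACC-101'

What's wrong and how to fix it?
Bug: 'account' in single quotes is a string literal, not the column; the comparison is literal-vs-literal and never true

Fix: Reference the column as account without single quotes

Corrected query:
SELECT id, kind, account FROM transactions WHERE account = 'ACC-101'

Result:
id | kind     | account
---+----------+--------
1  | interest | ACC-101
9  | refund   | ACC-101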